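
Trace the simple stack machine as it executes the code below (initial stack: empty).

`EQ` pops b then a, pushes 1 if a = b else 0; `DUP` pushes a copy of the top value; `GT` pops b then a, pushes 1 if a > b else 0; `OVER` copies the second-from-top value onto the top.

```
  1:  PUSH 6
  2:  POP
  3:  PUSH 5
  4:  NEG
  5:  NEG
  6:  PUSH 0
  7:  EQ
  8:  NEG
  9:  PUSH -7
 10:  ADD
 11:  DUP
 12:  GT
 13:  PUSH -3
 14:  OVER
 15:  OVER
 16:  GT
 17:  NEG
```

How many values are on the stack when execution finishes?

3

PUSH 6  : 6
POP     : (empty)
PUSH 5  : 5
NEG     : -5
NEG     : 5
PUSH 0  : 5 0
EQ      : 0
NEG     : 0
PUSH -7 : 0 -7
ADD     : -7
DUP     : -7 -7
GT      : 0
PUSH -3 : 0 -3
OVER    : 0 -3 0
OVER    : 0 -3 0 -3
GT      : 0 -3 1
NEG     : 0 -3 -1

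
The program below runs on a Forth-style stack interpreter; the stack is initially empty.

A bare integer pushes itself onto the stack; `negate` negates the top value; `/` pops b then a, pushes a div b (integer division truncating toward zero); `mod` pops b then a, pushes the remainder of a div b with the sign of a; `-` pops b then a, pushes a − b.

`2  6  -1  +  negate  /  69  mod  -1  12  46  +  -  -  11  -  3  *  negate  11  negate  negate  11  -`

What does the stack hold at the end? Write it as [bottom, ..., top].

2      → [2]
6      → [2, 6]
-1     → [2, 6, -1]
+      → [2, 5]
negate → [2, -5]
/      → [0]
69     → [0, 69]
mod    → [0]
-1     → [0, -1]
12     → [0, -1, 12]
46     → [0, -1, 12, 46]
+      → [0, -1, 58]
-      → [0, -59]
-      → [59]
11     → [59, 11]
-      → [48]
3      → [48, 3]
*      → [144]
negate → [-144]
11     → [-144, 11]
negate → [-144, -11]
negate → [-144, 11]
11     → [-144, 11, 11]
-      → [-144, 0]

[-144, 0]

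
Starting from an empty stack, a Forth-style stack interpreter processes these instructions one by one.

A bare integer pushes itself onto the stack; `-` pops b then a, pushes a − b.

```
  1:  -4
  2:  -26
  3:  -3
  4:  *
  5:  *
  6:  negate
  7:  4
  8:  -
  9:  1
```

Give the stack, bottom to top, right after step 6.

[312]

-4     -> -4
-26    -> -4 -26
-3     -> -4 -26 -3
*      -> -4 78
*      -> -312
negate -> 312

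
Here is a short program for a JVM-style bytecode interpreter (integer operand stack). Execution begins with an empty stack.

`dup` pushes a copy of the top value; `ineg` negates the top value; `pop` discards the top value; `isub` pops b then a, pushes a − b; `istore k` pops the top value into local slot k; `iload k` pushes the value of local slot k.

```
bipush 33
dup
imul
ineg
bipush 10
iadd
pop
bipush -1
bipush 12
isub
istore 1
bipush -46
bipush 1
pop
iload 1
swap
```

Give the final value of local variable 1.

bipush 33   33
dup         33 33
imul        1089
ineg        -1089
bipush 10   -1089 10
iadd        -1079
pop         (empty)
bipush -1   -1
bipush 12   -1 12
isub        -13
istore 1    (empty)
bipush -46  -46
bipush 1    -46 1
pop         -46
iload 1     -46 -13
swap        -13 -46

-13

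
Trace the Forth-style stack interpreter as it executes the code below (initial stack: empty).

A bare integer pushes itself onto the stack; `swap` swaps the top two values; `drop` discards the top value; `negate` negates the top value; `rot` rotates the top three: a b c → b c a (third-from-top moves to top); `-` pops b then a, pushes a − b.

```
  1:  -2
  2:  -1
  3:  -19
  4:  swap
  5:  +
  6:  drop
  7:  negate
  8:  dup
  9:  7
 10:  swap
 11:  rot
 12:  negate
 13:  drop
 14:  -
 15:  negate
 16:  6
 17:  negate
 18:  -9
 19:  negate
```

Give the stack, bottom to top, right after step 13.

[7, 2]

-2     : -2
-1     : -2 -1
-19    : -2 -1 -19
swap   : -2 -19 -1
+      : -2 -20
drop   : -2
negate : 2
dup    : 2 2
7      : 2 2 7
swap   : 2 7 2
rot    : 7 2 2
negate : 7 2 -2
drop   : 7 2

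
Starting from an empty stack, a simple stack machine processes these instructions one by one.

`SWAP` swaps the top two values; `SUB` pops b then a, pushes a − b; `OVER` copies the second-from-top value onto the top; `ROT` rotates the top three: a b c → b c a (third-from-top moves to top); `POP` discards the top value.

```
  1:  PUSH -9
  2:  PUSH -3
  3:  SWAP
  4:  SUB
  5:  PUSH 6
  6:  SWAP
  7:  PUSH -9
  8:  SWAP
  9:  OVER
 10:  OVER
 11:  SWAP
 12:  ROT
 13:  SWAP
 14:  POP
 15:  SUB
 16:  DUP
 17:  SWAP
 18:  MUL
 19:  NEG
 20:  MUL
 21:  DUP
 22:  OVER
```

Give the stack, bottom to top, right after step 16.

PUSH -9 -> -9
PUSH -3 -> -9 -3
SWAP    -> -3 -9
SUB     -> 6
PUSH 6  -> 6 6
SWAP    -> 6 6
PUSH -9 -> 6 6 -9
SWAP    -> 6 -9 6
OVER    -> 6 -9 6 -9
OVER    -> 6 -9 6 -9 6
SWAP    -> 6 -9 6 6 -9
ROT     -> 6 -9 6 -9 6
SWAP    -> 6 -9 6 6 -9
POP     -> 6 -9 6 6
SUB     -> 6 -9 0
DUP     -> 6 -9 0 0

[6, -9, 0, 0]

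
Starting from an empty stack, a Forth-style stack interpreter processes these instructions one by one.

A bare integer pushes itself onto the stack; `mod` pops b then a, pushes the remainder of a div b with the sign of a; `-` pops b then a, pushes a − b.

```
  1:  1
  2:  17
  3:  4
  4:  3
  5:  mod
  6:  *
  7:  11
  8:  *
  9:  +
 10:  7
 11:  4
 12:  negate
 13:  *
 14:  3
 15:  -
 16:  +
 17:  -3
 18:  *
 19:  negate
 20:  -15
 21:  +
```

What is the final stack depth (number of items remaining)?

1       1
17      1 17
4       1 17 4
3       1 17 4 3
mod     1 17 1
*       1 17
11      1 17 11
*       1 187
+       188
7       188 7
4       188 7 4
negate  188 7 -4
*       188 -28
3       188 -28 3
-       188 -31
+       157
-3      157 -3
*       -471
negate  471
-15     471 -15
+       456

1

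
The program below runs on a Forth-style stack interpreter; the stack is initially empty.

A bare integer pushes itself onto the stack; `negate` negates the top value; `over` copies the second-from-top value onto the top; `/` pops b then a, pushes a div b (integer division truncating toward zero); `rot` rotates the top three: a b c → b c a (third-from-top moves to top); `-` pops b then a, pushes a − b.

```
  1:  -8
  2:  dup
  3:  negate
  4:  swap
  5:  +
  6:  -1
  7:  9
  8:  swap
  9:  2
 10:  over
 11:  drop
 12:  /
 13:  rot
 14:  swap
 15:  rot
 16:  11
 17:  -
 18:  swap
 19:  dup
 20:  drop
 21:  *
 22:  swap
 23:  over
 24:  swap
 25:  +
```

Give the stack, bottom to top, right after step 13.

[9, 0, 0]

-8     → [-8]
dup    → [-8, -8]
negate → [-8, 8]
swap   → [8, -8]
+      → [0]
-1     → [0, -1]
9      → [0, -1, 9]
swap   → [0, 9, -1]
2      → [0, 9, -1, 2]
over   → [0, 9, -1, 2, -1]
drop   → [0, 9, -1, 2]
/      → [0, 9, 0]
rot    → [9, 0, 0]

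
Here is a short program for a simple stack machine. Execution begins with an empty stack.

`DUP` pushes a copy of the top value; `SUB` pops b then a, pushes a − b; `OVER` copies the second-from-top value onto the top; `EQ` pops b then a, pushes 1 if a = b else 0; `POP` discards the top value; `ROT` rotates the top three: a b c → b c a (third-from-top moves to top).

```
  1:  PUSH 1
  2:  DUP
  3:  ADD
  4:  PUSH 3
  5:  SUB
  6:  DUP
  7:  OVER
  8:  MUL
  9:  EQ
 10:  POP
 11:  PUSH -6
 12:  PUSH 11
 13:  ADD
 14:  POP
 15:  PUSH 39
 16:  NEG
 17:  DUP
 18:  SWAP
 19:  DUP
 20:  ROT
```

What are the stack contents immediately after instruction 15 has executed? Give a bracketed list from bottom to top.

[39]

PUSH 1  → [1]
DUP     → [1, 1]
ADD     → [2]
PUSH 3  → [2, 3]
SUB     → [-1]
DUP     → [-1, -1]
OVER    → [-1, -1, -1]
MUL     → [-1, 1]
EQ      → [0]
POP     → []
PUSH -6 → [-6]
PUSH 11 → [-6, 11]
ADD     → [5]
POP     → []
PUSH 39 → [39]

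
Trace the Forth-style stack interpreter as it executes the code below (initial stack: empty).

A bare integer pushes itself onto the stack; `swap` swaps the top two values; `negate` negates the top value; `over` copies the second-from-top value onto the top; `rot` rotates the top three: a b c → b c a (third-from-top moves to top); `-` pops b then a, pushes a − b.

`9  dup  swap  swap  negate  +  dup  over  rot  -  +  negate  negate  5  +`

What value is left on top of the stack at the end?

5

9      -> 9
dup    -> 9 9
swap   -> 9 9
swap   -> 9 9
negate -> 9 -9
+      -> 0
dup    -> 0 0
over   -> 0 0 0
rot    -> 0 0 0
-      -> 0 0
+      -> 0
negate -> 0
negate -> 0
5      -> 0 5
+      -> 5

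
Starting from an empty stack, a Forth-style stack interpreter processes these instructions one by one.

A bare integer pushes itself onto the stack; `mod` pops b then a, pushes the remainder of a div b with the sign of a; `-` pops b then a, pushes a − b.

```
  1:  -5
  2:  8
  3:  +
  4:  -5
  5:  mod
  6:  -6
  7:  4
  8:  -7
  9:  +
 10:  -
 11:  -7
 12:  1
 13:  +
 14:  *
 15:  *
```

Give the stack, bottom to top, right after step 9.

-5  → [-5]
8   → [-5, 8]
+   → [3]
-5  → [3, -5]
mod → [3]
-6  → [3, -6]
4   → [3, -6, 4]
-7  → [3, -6, 4, -7]
+   → [3, -6, -3]

[3, -6, -3]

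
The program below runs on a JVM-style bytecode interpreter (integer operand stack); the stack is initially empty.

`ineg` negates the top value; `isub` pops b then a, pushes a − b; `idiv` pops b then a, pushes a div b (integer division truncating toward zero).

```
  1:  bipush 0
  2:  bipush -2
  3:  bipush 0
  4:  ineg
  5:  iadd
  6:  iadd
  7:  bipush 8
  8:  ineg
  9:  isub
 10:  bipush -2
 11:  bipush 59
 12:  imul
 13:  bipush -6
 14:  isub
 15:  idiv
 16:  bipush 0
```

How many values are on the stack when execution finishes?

bipush 0  : 0
bipush -2 : 0 -2
bipush 0  : 0 -2 0
ineg      : 0 -2 0
iadd      : 0 -2
iadd      : -2
bipush 8  : -2 8
ineg      : -2 -8
isub      : 6
bipush -2 : 6 -2
bipush 59 : 6 -2 59
imul      : 6 -118
bipush -6 : 6 -118 -6
isub      : 6 -112
idiv      : 0
bipush 0  : 0 0

2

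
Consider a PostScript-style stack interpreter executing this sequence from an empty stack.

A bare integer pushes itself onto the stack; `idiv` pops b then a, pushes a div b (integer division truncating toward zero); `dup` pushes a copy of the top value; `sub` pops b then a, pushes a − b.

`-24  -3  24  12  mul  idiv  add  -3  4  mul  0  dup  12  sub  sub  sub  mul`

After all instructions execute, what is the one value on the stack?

576

-24  : [-24]
-3   : [-24, -3]
24   : [-24, -3, 24]
12   : [-24, -3, 24, 12]
mul  : [-24, -3, 288]
idiv : [-24, 0]
add  : [-24]
-3   : [-24, -3]
4    : [-24, -3, 4]
mul  : [-24, -12]
0    : [-24, -12, 0]
dup  : [-24, -12, 0, 0]
12   : [-24, -12, 0, 0, 12]
sub  : [-24, -12, 0, -12]
sub  : [-24, -12, 12]
sub  : [-24, -24]
mul  : [576]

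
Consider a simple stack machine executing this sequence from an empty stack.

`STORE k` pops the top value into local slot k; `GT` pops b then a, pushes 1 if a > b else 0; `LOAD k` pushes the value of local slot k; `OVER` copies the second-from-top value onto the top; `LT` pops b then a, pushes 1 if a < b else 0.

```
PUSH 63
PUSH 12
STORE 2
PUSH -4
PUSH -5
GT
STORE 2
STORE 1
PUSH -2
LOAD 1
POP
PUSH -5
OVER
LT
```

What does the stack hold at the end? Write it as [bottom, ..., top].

PUSH 63 → 63
PUSH 12 → 63 12
STORE 2 → 63
PUSH -4 → 63 -4
PUSH -5 → 63 -4 -5
GT      → 63 1
STORE 2 → 63
STORE 1 → (empty)
PUSH -2 → -2
LOAD 1  → -2 63
POP     → -2
PUSH -5 → -2 -5
OVER    → -2 -5 -2
LT      → -2 1

[-2, 1]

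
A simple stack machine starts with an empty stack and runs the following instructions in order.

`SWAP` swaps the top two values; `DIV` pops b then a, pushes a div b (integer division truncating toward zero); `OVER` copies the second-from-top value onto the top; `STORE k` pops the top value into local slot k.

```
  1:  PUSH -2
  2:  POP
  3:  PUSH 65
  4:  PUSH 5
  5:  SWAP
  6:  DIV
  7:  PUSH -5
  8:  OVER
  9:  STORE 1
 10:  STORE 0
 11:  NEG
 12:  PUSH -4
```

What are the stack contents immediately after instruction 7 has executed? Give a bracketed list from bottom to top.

[0, -5]

PUSH -2 -> -2
POP     -> (empty)
PUSH 65 -> 65
PUSH 5  -> 65 5
SWAP    -> 5 65
DIV     -> 0
PUSH -5 -> 0 -5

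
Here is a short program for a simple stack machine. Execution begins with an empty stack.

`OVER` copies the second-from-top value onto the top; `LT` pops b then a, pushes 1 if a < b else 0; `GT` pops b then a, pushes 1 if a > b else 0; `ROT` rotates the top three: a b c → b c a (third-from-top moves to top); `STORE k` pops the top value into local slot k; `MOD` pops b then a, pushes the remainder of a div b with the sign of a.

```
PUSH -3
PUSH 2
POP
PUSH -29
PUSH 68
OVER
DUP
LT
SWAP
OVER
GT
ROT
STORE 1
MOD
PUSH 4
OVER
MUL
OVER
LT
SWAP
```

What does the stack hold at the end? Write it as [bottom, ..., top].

[-3, 0, 0]

PUSH -3  → -3
PUSH 2   → -3 2
POP      → -3
PUSH -29 → -3 -29
PUSH 68  → -3 -29 68
OVER     → -3 -29 68 -29
DUP      → -3 -29 68 -29 -29
LT       → -3 -29 68 0
SWAP     → -3 -29 0 68
OVER     → -3 -29 0 68 0
GT       → -3 -29 0 1
ROT      → -3 0 1 -29
STORE 1  → -3 0 1
MOD      → -3 0
PUSH 4   → -3 0 4
OVER     → -3 0 4 0
MUL      → -3 0 0
OVER     → -3 0 0 0
LT       → -3 0 0
SWAP     → -3 0 0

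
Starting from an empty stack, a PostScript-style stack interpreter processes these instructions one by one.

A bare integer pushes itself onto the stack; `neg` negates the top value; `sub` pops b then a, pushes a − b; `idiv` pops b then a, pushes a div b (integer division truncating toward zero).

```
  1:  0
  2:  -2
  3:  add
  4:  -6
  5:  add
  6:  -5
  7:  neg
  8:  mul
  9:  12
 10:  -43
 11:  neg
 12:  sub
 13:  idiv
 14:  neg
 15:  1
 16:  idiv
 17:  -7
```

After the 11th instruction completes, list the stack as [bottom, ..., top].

0    0
-2   0 -2
add  -2
-6   -2 -6
add  -8
-5   -8 -5
neg  -8 5
mul  -40
12   -40 12
-43  -40 12 -43
neg  -40 12 43

[-40, 12, 43]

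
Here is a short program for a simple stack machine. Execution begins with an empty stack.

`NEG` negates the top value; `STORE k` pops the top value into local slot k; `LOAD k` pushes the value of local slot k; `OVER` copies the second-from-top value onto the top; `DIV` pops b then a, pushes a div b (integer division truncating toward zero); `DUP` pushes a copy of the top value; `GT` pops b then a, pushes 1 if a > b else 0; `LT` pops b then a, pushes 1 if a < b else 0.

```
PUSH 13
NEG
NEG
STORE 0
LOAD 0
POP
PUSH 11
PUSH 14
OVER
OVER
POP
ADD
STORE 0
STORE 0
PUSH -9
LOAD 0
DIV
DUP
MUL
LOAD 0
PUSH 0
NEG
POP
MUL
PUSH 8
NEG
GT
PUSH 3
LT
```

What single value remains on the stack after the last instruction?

PUSH 13 -> [13]
NEG     -> [-13]
NEG     -> [13]
STORE 0 -> []
LOAD 0  -> [13]
POP     -> []
PUSH 11 -> [11]
PUSH 14 -> [11, 14]
OVER    -> [11, 14, 11]
OVER    -> [11, 14, 11, 14]
POP     -> [11, 14, 11]
ADD     -> [11, 25]
STORE 0 -> [11]
STORE 0 -> []
PUSH -9 -> [-9]
LOAD 0  -> [-9, 11]
DIV     -> [0]
DUP     -> [0, 0]
MUL     -> [0]
LOAD 0  -> [0, 11]
PUSH 0  -> [0, 11, 0]
NEG     -> [0, 11, 0]
POP     -> [0, 11]
MUL     -> [0]
PUSH 8  -> [0, 8]
NEG     -> [0, -8]
GT      -> [1]
PUSH 3  -> [1, 3]
LT      -> [1]

1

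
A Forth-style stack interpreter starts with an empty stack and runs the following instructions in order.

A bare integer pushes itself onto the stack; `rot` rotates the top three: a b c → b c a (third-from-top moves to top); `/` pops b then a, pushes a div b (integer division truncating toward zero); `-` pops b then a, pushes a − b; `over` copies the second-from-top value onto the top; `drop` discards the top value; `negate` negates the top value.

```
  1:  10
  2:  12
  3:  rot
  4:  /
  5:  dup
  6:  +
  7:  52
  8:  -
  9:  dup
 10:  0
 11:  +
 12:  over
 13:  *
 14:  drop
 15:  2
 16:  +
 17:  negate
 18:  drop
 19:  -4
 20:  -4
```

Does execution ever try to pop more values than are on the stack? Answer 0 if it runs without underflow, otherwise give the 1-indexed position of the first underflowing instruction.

10  [10]
12  [10, 12]
rot  — needs 3 operands, stack has 2 → underflow

3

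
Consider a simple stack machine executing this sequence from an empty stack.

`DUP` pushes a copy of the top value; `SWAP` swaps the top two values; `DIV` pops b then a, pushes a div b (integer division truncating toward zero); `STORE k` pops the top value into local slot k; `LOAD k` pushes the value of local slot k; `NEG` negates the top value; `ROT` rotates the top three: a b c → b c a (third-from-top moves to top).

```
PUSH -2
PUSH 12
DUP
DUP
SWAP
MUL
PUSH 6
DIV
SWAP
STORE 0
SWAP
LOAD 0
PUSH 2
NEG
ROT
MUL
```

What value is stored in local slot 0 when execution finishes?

12

PUSH -2 : [-2]
PUSH 12 : [-2, 12]
DUP     : [-2, 12, 12]
DUP     : [-2, 12, 12, 12]
SWAP    : [-2, 12, 12, 12]
MUL     : [-2, 12, 144]
PUSH 6  : [-2, 12, 144, 6]
DIV     : [-2, 12, 24]
SWAP    : [-2, 24, 12]
STORE 0 : [-2, 24]
SWAP    : [24, -2]
LOAD 0  : [24, -2, 12]
PUSH 2  : [24, -2, 12, 2]
NEG     : [24, -2, 12, -2]
ROT     : [24, 12, -2, -2]
MUL     : [24, 12, 4]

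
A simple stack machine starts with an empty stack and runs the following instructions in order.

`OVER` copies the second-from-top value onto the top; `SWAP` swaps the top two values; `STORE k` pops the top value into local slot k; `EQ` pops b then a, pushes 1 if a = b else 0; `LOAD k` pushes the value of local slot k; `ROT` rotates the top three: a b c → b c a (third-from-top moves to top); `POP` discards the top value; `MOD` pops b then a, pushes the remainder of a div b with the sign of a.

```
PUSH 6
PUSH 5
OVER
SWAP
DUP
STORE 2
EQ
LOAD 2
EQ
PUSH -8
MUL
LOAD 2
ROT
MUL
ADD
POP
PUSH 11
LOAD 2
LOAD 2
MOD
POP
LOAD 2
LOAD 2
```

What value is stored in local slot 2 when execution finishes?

5

PUSH 6  : 6
PUSH 5  : 6 5
OVER    : 6 5 6
SWAP    : 6 6 5
DUP     : 6 6 5 5
STORE 2 : 6 6 5
EQ      : 6 0
LOAD 2  : 6 0 5
EQ      : 6 0
PUSH -8 : 6 0 -8
MUL     : 6 0
LOAD 2  : 6 0 5
ROT     : 0 5 6
MUL     : 0 30
ADD     : 30
POP     : (empty)
PUSH 11 : 11
LOAD 2  : 11 5
LOAD 2  : 11 5 5
MOD     : 11 0
POP     : 11
LOAD 2  : 11 5
LOAD 2  : 11 5 5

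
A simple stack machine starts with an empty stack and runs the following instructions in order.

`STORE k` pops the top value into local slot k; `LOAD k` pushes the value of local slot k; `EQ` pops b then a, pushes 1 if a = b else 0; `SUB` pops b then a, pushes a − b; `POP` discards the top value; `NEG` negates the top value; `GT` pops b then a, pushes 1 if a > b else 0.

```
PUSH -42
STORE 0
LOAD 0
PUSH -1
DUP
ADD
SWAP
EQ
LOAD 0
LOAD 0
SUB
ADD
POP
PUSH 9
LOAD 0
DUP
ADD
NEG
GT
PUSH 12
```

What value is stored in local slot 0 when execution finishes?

PUSH -42  -42
STORE 0   (empty)
LOAD 0    -42
PUSH -1   -42 -1
DUP       -42 -1 -1
ADD       -42 -2
SWAP      -2 -42
EQ        0
LOAD 0    0 -42
LOAD 0    0 -42 -42
SUB       0 0
ADD       0
POP       (empty)
PUSH 9    9
LOAD 0    9 -42
DUP       9 -42 -42
ADD       9 -84
NEG       9 84
GT        0
PUSH 12   0 12

-42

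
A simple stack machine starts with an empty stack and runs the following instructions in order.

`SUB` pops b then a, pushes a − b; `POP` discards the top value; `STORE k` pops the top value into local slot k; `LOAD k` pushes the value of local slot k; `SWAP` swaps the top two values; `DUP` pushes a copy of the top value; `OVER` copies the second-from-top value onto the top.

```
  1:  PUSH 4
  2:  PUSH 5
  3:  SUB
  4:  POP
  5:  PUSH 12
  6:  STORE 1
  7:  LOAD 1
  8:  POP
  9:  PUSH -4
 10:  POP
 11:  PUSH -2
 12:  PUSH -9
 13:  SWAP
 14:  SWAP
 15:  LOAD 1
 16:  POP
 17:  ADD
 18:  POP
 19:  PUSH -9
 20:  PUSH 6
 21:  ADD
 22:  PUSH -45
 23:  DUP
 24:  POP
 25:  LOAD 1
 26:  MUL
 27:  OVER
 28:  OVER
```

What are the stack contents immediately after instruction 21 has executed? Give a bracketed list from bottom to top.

PUSH 4  : [4]
PUSH 5  : [4, 5]
SUB     : [-1]
POP     : []
PUSH 12 : [12]
STORE 1 : []
LOAD 1  : [12]
POP     : []
PUSH -4 : [-4]
POP     : []
PUSH -2 : [-2]
PUSH -9 : [-2, -9]
SWAP    : [-9, -2]
SWAP    : [-2, -9]
LOAD 1  : [-2, -9, 12]
POP     : [-2, -9]
ADD     : [-11]
POP     : []
PUSH -9 : [-9]
PUSH 6  : [-9, 6]
ADD     : [-3]

[-3]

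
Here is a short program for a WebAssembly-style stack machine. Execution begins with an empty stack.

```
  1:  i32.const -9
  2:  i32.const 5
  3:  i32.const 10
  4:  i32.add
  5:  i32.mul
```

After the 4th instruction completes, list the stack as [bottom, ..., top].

i32.const -9  -9
i32.const 5   -9 5
i32.const 10  -9 5 10
i32.add       -9 15

[-9, 15]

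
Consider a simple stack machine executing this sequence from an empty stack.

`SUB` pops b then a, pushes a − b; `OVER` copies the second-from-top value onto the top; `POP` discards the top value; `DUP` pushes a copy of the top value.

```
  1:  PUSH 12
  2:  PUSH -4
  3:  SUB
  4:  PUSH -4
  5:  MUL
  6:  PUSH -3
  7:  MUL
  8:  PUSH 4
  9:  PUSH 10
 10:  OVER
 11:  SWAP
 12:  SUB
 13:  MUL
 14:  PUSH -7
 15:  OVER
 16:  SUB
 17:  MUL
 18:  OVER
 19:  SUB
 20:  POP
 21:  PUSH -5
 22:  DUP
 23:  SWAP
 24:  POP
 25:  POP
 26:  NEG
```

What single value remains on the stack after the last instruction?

-192

PUSH 12 -> [12]
PUSH -4 -> [12, -4]
SUB     -> [16]
PUSH -4 -> [16, -4]
MUL     -> [-64]
PUSH -3 -> [-64, -3]
MUL     -> [192]
PUSH 4  -> [192, 4]
PUSH 10 -> [192, 4, 10]
OVER    -> [192, 4, 10, 4]
SWAP    -> [192, 4, 4, 10]
SUB     -> [192, 4, -6]
MUL     -> [192, -24]
PUSH -7 -> [192, -24, -7]
OVER    -> [192, -24, -7, -24]
SUB     -> [192, -24, 17]
MUL     -> [192, -408]
OVER    -> [192, -408, 192]
SUB     -> [192, -600]
POP     -> [192]
PUSH -5 -> [192, -5]
DUP     -> [192, -5, -5]
SWAP    -> [192, -5, -5]
POP     -> [192, -5]
POP     -> [192]
NEG     -> [-192]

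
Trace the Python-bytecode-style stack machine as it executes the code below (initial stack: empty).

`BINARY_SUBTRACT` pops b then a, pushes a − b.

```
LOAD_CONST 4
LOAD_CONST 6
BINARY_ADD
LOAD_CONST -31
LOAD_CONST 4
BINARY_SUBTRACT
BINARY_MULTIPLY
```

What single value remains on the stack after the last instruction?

-350

LOAD_CONST 4     4
LOAD_CONST 6     4 6
BINARY_ADD       10
LOAD_CONST -31   10 -31
LOAD_CONST 4     10 -31 4
BINARY_SUBTRACT  10 -35
BINARY_MULTIPLY  -350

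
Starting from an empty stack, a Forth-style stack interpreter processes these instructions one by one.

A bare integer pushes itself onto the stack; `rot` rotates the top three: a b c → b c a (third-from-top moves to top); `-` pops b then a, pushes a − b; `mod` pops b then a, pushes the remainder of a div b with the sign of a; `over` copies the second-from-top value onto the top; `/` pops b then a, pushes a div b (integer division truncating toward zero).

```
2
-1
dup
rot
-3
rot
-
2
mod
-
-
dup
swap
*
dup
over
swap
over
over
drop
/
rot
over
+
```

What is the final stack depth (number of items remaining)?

2    -> [2]
-1   -> [2, -1]
dup  -> [2, -1, -1]
rot  -> [-1, -1, 2]
-3   -> [-1, -1, 2, -3]
rot  -> [-1, 2, -3, -1]
-    -> [-1, 2, -2]
2    -> [-1, 2, -2, 2]
mod  -> [-1, 2, 0]
-    -> [-1, 2]
-    -> [-3]
dup  -> [-3, -3]
swap -> [-3, -3]
*    -> [9]
dup  -> [9, 9]
over -> [9, 9, 9]
swap -> [9, 9, 9]
over -> [9, 9, 9, 9]
over -> [9, 9, 9, 9, 9]
drop -> [9, 9, 9, 9]
/    -> [9, 9, 1]
rot  -> [9, 1, 9]
over -> [9, 1, 9, 1]
+    -> [9, 1, 10]

3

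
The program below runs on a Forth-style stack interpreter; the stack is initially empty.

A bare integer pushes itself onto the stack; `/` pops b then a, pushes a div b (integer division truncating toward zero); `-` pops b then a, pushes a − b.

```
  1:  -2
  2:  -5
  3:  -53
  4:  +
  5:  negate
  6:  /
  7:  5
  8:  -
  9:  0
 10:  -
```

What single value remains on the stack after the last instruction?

-2     -> -2
-5     -> -2 -5
-53    -> -2 -5 -53
+      -> -2 -58
negate -> -2 58
/      -> 0
5      -> 0 5
-      -> -5
0      -> -5 0
-      -> -5

-5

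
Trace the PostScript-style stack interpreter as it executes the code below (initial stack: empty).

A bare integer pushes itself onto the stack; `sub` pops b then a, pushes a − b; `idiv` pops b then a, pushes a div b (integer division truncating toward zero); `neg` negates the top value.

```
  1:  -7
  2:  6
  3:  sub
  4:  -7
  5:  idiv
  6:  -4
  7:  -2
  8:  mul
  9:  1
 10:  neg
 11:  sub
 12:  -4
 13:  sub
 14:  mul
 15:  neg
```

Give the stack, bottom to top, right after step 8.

-7   : -7
6    : -7 6
sub  : -13
-7   : -13 -7
idiv : 1
-4   : 1 -4
-2   : 1 -4 -2
mul  : 1 8

[1, 8]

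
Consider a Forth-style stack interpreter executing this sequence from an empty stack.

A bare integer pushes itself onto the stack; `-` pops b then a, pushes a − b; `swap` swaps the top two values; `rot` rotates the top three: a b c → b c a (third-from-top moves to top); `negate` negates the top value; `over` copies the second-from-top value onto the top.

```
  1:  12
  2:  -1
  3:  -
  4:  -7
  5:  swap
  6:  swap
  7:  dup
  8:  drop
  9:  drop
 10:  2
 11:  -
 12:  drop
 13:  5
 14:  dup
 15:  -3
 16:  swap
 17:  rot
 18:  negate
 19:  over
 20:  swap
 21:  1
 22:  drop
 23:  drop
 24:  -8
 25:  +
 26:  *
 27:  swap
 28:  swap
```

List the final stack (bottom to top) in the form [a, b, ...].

12      [12]
-1      [12, -1]
-       [13]
-7      [13, -7]
swap    [-7, 13]
swap    [13, -7]
dup     [13, -7, -7]
drop    [13, -7]
drop    [13]
2       [13, 2]
-       [11]
drop    []
5       [5]
dup     [5, 5]
-3      [5, 5, -3]
swap    [5, -3, 5]
rot     [-3, 5, 5]
negate  [-3, 5, -5]
over    [-3, 5, -5, 5]
swap    [-3, 5, 5, -5]
1       [-3, 5, 5, -5, 1]
drop    [-3, 5, 5, -5]
drop    [-3, 5, 5]
-8      [-3, 5, 5, -8]
+       [-3, 5, -3]
*       [-3, -15]
swap    [-15, -3]
swap    [-3, -15]

[-3, -15]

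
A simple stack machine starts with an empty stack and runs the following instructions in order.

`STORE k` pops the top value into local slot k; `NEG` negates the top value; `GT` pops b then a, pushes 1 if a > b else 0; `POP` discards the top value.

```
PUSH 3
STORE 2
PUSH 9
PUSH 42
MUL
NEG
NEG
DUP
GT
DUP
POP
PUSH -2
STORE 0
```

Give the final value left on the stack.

0

PUSH 3   3
STORE 2  (empty)
PUSH 9   9
PUSH 42  9 42
MUL      378
NEG      -378
NEG      378
DUP      378 378
GT       0
DUP      0 0
POP      0
PUSH -2  0 -2
STORE 0  0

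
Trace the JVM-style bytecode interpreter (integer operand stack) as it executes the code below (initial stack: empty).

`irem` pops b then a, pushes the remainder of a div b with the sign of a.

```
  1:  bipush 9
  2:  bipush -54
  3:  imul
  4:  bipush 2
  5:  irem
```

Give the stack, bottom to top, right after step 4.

[-486, 2]

bipush 9   : [9]
bipush -54 : [9, -54]
imul       : [-486]
bipush 2   : [-486, 2]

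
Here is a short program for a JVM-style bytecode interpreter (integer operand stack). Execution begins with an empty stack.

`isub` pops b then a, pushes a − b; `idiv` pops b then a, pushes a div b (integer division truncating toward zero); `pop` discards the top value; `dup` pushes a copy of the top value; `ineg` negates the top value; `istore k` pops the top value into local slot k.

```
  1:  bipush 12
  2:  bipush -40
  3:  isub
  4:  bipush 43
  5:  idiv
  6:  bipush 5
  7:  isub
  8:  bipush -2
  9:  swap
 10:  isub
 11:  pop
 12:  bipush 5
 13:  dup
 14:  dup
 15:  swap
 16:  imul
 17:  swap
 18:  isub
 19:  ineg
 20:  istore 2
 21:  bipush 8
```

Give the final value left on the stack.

8

bipush 12  : 12
bipush -40 : 12 -40
isub       : 52
bipush 43  : 52 43
idiv       : 1
bipush 5   : 1 5
isub       : -4
bipush -2  : -4 -2
swap       : -2 -4
isub       : 2
pop        : (empty)
bipush 5   : 5
dup        : 5 5
dup        : 5 5 5
swap       : 5 5 5
imul       : 5 25
swap       : 25 5
isub       : 20
ineg       : -20
istore 2   : (empty)
bipush 8   : 8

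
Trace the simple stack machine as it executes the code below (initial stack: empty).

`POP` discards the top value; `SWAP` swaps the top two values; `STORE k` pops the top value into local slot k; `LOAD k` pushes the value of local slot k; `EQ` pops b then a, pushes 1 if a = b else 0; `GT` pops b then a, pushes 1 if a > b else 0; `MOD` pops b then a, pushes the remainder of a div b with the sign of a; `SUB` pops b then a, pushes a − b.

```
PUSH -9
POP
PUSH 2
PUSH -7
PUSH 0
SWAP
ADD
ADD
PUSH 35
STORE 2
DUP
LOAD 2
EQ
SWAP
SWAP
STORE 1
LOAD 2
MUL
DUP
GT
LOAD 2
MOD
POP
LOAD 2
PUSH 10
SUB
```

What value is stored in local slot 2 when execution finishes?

35

PUSH -9 → [-9]
POP     → []
PUSH 2  → [2]
PUSH -7 → [2, -7]
PUSH 0  → [2, -7, 0]
SWAP    → [2, 0, -7]
ADD     → [2, -7]
ADD     → [-5]
PUSH 35 → [-5, 35]
STORE 2 → [-5]
DUP     → [-5, -5]
LOAD 2  → [-5, -5, 35]
EQ      → [-5, 0]
SWAP    → [0, -5]
SWAP    → [-5, 0]
STORE 1 → [-5]
LOAD 2  → [-5, 35]
MUL     → [-175]
DUP     → [-175, -175]
GT      → [0]
LOAD 2  → [0, 35]
MOD     → [0]
POP     → []
LOAD 2  → [35]
PUSH 10 → [35, 10]
SUB     → [25]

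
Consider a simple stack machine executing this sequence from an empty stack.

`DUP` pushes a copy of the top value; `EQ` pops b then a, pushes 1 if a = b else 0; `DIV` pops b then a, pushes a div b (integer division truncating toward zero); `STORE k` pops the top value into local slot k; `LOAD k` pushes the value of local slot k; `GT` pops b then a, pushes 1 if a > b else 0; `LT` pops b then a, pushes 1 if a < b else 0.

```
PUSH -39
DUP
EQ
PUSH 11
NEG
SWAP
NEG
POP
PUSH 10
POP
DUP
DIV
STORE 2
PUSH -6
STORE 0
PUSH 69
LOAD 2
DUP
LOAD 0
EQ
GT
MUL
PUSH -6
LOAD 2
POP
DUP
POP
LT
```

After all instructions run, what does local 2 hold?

1

PUSH -39  -39
DUP       -39 -39
EQ        1
PUSH 11   1 11
NEG       1 -11
SWAP      -11 1
NEG       -11 -1
POP       -11
PUSH 10   -11 10
POP       -11
DUP       -11 -11
DIV       1
STORE 2   (empty)
PUSH -6   -6
STORE 0   (empty)
PUSH 69   69
LOAD 2    69 1
DUP       69 1 1
LOAD 0    69 1 1 -6
EQ        69 1 0
GT        69 1
MUL       69
PUSH -6   69 -6
LOAD 2    69 -6 1
POP       69 -6
DUP       69 -6 -6
POP       69 -6
LT        0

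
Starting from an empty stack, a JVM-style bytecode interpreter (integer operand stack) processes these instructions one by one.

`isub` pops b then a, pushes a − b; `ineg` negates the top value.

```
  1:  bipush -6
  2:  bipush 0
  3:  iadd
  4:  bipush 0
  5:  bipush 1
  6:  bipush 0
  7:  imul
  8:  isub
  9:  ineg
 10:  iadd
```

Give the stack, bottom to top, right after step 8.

bipush -6 -> [-6]
bipush 0  -> [-6, 0]
iadd      -> [-6]
bipush 0  -> [-6, 0]
bipush 1  -> [-6, 0, 1]
bipush 0  -> [-6, 0, 1, 0]
imul      -> [-6, 0, 0]
isub      -> [-6, 0]

[-6, 0]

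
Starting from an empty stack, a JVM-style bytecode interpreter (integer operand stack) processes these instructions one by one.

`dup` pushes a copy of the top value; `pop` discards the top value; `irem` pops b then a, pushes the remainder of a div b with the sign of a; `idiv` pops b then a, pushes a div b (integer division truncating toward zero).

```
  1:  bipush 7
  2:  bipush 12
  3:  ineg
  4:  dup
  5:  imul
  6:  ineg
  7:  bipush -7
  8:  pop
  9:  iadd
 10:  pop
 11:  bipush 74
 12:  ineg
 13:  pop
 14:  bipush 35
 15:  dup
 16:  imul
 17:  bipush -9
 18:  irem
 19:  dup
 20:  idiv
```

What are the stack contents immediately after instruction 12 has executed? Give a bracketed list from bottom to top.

[-74]

bipush 7  -> [7]
bipush 12 -> [7, 12]
ineg      -> [7, -12]
dup       -> [7, -12, -12]
imul      -> [7, 144]
ineg      -> [7, -144]
bipush -7 -> [7, -144, -7]
pop       -> [7, -144]
iadd      -> [-137]
pop       -> []
bipush 74 -> [74]
ineg      -> [-74]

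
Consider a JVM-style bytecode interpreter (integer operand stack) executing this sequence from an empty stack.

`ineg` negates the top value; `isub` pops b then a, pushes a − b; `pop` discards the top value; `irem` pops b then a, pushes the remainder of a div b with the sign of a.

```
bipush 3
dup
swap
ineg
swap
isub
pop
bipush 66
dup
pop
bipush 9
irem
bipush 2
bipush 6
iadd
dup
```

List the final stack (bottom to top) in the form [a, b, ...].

bipush 3   [3]
dup        [3, 3]
swap       [3, 3]
ineg       [3, -3]
swap       [-3, 3]
isub       [-6]
pop        []
bipush 66  [66]
dup        [66, 66]
pop        [66]
bipush 9   [66, 9]
irem       [3]
bipush 2   [3, 2]
bipush 6   [3, 2, 6]
iadd       [3, 8]
dup        [3, 8, 8]

[3, 8, 8]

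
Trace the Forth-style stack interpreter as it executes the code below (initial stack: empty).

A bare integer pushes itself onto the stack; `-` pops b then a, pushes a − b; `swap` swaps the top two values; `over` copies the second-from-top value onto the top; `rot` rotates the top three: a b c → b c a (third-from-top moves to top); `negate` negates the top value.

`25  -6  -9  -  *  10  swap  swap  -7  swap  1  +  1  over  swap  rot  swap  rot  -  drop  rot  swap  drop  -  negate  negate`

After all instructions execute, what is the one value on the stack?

25     → [25]
-6     → [25, -6]
-9     → [25, -6, -9]
-      → [25, 3]
*      → [75]
10     → [75, 10]
swap   → [10, 75]
swap   → [75, 10]
-7     → [75, 10, -7]
swap   → [75, -7, 10]
1      → [75, -7, 10, 1]
+      → [75, -7, 11]
1      → [75, -7, 11, 1]
over   → [75, -7, 11, 1, 11]
swap   → [75, -7, 11, 11, 1]
rot    → [75, -7, 11, 1, 11]
swap   → [75, -7, 11, 11, 1]
rot    → [75, -7, 11, 1, 11]
-      → [75, -7, 11, -10]
drop   → [75, -7, 11]
rot    → [-7, 11, 75]
swap   → [-7, 75, 11]
drop   → [-7, 75]
-      → [-82]
negate → [82]
negate → [-82]

-82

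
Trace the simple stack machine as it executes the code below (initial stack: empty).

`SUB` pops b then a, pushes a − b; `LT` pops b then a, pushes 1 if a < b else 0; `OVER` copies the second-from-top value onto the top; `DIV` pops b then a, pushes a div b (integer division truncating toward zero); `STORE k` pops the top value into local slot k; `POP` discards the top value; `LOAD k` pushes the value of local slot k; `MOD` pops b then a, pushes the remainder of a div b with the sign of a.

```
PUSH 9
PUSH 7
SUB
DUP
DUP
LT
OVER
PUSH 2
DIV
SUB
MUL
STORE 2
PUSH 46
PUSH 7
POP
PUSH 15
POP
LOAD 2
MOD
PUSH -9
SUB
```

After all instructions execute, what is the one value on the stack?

9

PUSH 9   9
PUSH 7   9 7
SUB      2
DUP      2 2
DUP      2 2 2
LT       2 0
OVER     2 0 2
PUSH 2   2 0 2 2
DIV      2 0 1
SUB      2 -1
MUL      -2
STORE 2  (empty)
PUSH 46  46
PUSH 7   46 7
POP      46
PUSH 15  46 15
POP      46
LOAD 2   46 -2
MOD      0
PUSH -9  0 -9
SUB      9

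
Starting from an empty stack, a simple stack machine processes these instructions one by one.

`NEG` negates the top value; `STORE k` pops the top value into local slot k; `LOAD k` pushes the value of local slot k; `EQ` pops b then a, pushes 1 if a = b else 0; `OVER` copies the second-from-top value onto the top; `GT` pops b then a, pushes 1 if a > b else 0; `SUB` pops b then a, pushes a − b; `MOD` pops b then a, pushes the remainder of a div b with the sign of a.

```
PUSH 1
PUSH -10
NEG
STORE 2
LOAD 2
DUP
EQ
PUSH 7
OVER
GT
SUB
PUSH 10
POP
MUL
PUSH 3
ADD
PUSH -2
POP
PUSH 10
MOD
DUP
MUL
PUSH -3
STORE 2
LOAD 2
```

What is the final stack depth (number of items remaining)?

2

PUSH 1   -> 1
PUSH -10 -> 1 -10
NEG      -> 1 10
STORE 2  -> 1
LOAD 2   -> 1 10
DUP      -> 1 10 10
EQ       -> 1 1
PUSH 7   -> 1 1 7
OVER     -> 1 1 7 1
GT       -> 1 1 1
SUB      -> 1 0
PUSH 10  -> 1 0 10
POP      -> 1 0
MUL      -> 0
PUSH 3   -> 0 3
ADD      -> 3
PUSH -2  -> 3 -2
POP      -> 3
PUSH 10  -> 3 10
MOD      -> 3
DUP      -> 3 3
MUL      -> 9
PUSH -3  -> 9 -3
STORE 2  -> 9
LOAD 2   -> 9 -3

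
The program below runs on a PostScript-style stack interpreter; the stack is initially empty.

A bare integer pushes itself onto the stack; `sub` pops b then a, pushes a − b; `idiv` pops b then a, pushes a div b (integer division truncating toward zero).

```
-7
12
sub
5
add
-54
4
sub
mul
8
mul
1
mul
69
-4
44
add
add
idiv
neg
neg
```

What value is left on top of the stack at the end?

59

-7   → -7
12   → -7 12
sub  → -19
5    → -19 5
add  → -14
-54  → -14 -54
4    → -14 -54 4
sub  → -14 -58
mul  → 812
8    → 812 8
mul  → 6496
1    → 6496 1
mul  → 6496
69   → 6496 69
-4   → 6496 69 -4
44   → 6496 69 -4 44
add  → 6496 69 40
add  → 6496 109
idiv → 59
neg  → -59
neg  → 59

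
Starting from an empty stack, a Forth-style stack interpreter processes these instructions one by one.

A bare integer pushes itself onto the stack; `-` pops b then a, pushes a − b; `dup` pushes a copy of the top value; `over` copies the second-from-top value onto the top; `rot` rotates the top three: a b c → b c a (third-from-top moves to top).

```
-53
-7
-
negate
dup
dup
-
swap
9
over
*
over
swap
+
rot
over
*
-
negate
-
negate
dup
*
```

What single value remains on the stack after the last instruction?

256036

-53    : -53
-7     : -53 -7
-      : -46
negate : 46
dup    : 46 46
dup    : 46 46 46
-      : 46 0
swap   : 0 46
9      : 0 46 9
over   : 0 46 9 46
*      : 0 46 414
over   : 0 46 414 46
swap   : 0 46 46 414
+      : 0 46 460
rot    : 46 460 0
over   : 46 460 0 460
*      : 46 460 0
-      : 46 460
negate : 46 -460
-      : 506
negate : -506
dup    : -506 -506
*      : 256036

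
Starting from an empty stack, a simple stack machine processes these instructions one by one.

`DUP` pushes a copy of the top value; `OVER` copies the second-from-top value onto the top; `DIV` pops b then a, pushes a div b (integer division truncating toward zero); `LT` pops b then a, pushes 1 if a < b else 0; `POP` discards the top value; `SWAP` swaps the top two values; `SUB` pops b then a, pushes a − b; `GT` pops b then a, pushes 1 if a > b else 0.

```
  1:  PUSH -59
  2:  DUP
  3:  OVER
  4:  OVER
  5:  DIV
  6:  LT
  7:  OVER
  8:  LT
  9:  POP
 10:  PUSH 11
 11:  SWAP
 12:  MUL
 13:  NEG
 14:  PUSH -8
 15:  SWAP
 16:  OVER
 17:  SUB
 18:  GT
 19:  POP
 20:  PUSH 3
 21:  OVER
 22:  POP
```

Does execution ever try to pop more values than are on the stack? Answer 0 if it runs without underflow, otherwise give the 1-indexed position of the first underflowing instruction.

PUSH -59  [-59]
DUP       [-59, -59]
OVER      [-59, -59, -59]
OVER      [-59, -59, -59, -59]
DIV       [-59, -59, 1]
LT        [-59, 1]
OVER      [-59, 1, -59]
LT        [-59, 0]
POP       [-59]
PUSH 11   [-59, 11]
SWAP      [11, -59]
MUL       [-649]
NEG       [649]
PUSH -8   [649, -8]
SWAP      [-8, 649]
OVER      [-8, 649, -8]
SUB       [-8, 657]
GT        [0]
POP       []
PUSH 3    [3]
OVER  — needs 2 operands, stack has 1 → underflow

21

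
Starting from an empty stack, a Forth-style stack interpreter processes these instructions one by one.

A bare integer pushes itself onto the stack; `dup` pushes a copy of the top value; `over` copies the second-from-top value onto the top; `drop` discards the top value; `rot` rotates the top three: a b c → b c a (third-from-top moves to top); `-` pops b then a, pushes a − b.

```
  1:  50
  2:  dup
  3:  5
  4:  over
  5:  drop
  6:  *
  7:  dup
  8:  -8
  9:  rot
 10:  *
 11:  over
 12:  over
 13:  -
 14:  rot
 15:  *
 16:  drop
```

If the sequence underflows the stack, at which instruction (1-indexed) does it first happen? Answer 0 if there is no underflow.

0

50   → 50
dup  → 50 50
5    → 50 50 5
over → 50 50 5 50
drop → 50 50 5
*    → 50 250
dup  → 50 250 250
-8   → 50 250 250 -8
rot  → 50 250 -8 250
*    → 50 250 -2000
over → 50 250 -2000 250
over → 50 250 -2000 250 -2000
-    → 50 250 -2000 2250
rot  → 50 -2000 2250 250
*    → 50 -2000 562500
drop → 50 -2000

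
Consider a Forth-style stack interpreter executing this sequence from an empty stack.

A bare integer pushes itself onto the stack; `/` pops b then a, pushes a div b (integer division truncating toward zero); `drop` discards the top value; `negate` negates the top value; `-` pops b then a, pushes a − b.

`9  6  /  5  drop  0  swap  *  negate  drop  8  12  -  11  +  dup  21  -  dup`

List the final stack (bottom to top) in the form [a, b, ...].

[7, -14, -14]

9      : 9
6      : 9 6
/      : 1
5      : 1 5
drop   : 1
0      : 1 0
swap   : 0 1
*      : 0
negate : 0
drop   : (empty)
8      : 8
12     : 8 12
-      : -4
11     : -4 11
+      : 7
dup    : 7 7
21     : 7 7 21
-      : 7 -14
dup    : 7 -14 -14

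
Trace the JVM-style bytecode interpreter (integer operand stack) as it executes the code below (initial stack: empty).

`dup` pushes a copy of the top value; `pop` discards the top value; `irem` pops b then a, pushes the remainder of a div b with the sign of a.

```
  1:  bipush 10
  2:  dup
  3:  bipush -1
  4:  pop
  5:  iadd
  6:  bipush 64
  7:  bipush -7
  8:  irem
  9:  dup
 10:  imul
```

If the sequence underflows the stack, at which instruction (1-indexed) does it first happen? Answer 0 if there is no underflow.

bipush 10 → 10
dup       → 10 10
bipush -1 → 10 10 -1
pop       → 10 10
iadd      → 20
bipush 64 → 20 64
bipush -7 → 20 64 -7
irem      → 20 1
dup       → 20 1 1
imul      → 20 1

0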